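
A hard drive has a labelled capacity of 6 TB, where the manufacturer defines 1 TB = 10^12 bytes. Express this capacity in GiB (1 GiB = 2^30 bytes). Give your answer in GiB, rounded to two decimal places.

6 TB × 1,000,000,000,000 bytes/TB = 6,000,000,000,000 bytes
1 GiB = 2^30 bytes = 1,073,741,824 bytes
6,000,000,000,000 / 1,073,741,824 = 5,587.94 GiB

5,587.94 GiB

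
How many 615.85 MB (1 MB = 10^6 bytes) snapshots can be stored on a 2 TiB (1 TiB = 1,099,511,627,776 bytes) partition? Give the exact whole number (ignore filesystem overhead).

3,570

Capacity: 2 TiB = 2,199,023,255,552 bytes
Per item: 615.85 MB = 615,850,000 bytes
⌊2,199,023,255,552 / 615,850,000⌋ = 3,570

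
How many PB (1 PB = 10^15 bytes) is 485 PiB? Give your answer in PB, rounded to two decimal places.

485 PiB × 1,125,899,906,842,624 bytes/PiB = 546,061,454,818,672,640 bytes
1 PB = 10^15 bytes = 1,000,000,000,000,000 bytes
546,061,454,818,672,640 / 1,000,000,000,000,000 = 546.06 PB

546.06 PB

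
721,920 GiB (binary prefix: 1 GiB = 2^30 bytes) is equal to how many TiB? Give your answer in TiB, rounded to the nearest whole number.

721,920 GiB = 721,920 × 2^30 bytes = 775,155,697,582,080 bytes
1 TiB = 1,099,511,627,776 bytes
775,155,697,582,080 / 1,099,511,627,776 = 705 TiB

705 TiB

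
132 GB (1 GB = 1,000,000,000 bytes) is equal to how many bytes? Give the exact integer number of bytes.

132,000,000,000 bytes

132 × 1,000,000,000 = 132,000,000,000 bytes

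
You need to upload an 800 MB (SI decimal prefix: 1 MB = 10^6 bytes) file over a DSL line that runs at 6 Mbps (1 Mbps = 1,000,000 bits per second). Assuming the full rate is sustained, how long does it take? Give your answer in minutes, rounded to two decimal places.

800 MB = 800,000,000 bytes = 6,400,000,000 bits
6 Mbps = 6,000,000 bits/s
time = 6,400,000,000 / 6,000,000 = 1,066.667 s
1,066.667 s / 60 = 17.78 minutes

17.78 minutes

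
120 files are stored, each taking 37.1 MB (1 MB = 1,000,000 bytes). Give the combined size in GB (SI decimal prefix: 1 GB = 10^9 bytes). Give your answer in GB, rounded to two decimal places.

Total = 120 × 37.1 MB = 4452 MB
= 4452 × 1,000,000 bytes = 4,452,000,000 bytes
1 GB = 1,000,000,000 bytes
4,452,000,000 / 1,000,000,000 = 4.45 GB

4.45 GB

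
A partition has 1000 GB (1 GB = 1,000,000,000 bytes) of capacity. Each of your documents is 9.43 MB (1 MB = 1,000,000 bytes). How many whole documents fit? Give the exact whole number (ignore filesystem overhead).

106,044

Capacity: 1000 GB = 1,000,000,000,000 bytes
Per item: 9.43 MB = 9,430,000 bytes
⌊1,000,000,000,000 / 9,430,000⌋ = 106,044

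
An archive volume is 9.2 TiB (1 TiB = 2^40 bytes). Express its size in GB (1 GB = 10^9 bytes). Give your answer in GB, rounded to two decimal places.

9.2 TiB = 9.2 × 2^40 bytes = 10,115,506,975,539.2 bytes
1 GB = 1,000,000,000 bytes
10,115,506,975,539.2 / 1,000,000,000 = 10,115.51 GB

10,115.51 GB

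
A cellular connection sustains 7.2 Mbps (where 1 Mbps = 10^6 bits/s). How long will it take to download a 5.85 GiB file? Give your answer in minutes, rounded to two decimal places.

5.85 GiB = 6,281,389,670.4 bytes = 50,251,117,363.2 bits
7.2 Mbps = 7,200,000 bits/s
time = 50,251,117,363.2 / 7,200,000 = 6,979.322 s
6,979.322 s / 60 = 116.32 minutes

116.32 minutes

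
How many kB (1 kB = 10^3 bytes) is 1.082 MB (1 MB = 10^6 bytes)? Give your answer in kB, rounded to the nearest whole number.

1,082 kB

1.082 MB × 1,000,000 bytes/MB = 1,082,000 bytes
1 kB = 10^3 bytes = 1,000 bytes
1,082,000 / 1,000 = 1,082 kB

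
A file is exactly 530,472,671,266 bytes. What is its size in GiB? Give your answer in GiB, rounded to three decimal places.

530,472,671,266 bytes given.
1 GiB = 1,073,741,824 bytes
530,472,671,266 / 1,073,741,824 = 494.041 GiB

494.041 GiB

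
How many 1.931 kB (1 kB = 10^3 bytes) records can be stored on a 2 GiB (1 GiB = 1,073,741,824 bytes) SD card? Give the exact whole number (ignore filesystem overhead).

Capacity: 2 GiB = 2,147,483,648 bytes
Per item: 1.931 kB = 1,931 bytes
⌊2,147,483,648 / 1,931⌋ = 1,112,109

1,112,109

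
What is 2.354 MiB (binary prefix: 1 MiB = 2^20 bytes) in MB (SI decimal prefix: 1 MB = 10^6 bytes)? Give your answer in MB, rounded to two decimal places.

2.47 MB

2.354 MiB × 1,048,576 bytes/MiB = 2,468,347.904 bytes
1 MB = 1,000,000 bytes
2,468,347.904 / 1,000,000 = 2.47 MB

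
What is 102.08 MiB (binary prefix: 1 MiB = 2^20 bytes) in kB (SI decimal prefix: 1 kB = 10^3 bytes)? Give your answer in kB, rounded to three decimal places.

107,038.638 kB

102.08 MiB = 102.08 × 2^20 bytes = 107,038,638.08 bytes
1 kB = 10^3 bytes = 1,000 bytes
107,038,638.08 / 1,000 = 107,038.638 kB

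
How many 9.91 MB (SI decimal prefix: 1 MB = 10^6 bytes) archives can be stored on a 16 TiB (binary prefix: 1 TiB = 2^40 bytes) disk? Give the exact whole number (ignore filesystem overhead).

1,775,195

Capacity: 16 TiB = 17,592,186,044,416 bytes
Per item: 9.91 MB = 9,910,000 bytes
⌊17,592,186,044,416 / 9,910,000⌋ = 1,775,195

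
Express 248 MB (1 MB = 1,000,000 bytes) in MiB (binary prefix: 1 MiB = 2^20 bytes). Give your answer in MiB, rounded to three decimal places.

236.511 MiB

248 MB × 1,000,000 bytes/MB = 248,000,000 bytes
1 MiB = 2^20 bytes = 1,048,576 bytes
248,000,000 / 1,048,576 = 236.511 MiB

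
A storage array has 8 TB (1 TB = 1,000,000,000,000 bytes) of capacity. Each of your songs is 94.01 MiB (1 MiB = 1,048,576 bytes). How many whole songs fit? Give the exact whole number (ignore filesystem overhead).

Capacity: 8 TB = 8,000,000,000,000 bytes
Per item: 94.01 MiB = 98,576,629.76 bytes
⌊8,000,000,000,000 / 98,576,629.76⌋ = 81,155

81,155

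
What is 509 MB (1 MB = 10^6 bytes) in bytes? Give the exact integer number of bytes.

509 × 1,000,000 = 509,000,000 bytes  (1 MB = 10^6 bytes)

509,000,000 bytes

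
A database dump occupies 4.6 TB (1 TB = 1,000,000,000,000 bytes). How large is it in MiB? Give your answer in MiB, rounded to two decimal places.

4.6 TB × 1,000,000,000,000 bytes/TB = 4,600,000,000,000 bytes
1 MiB = 2^20 bytes = 1,048,576 bytes
4,600,000,000,000 / 1,048,576 = 4,386,901.86 MiB

4,386,901.86 MiB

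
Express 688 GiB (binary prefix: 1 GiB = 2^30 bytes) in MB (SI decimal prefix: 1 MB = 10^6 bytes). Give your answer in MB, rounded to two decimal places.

738,734.37 MB

688 GiB = 688 × 2^30 bytes = 738,734,374,912 bytes
1 MB = 1,000,000 bytes
738,734,374,912 / 1,000,000 = 738,734.37 MB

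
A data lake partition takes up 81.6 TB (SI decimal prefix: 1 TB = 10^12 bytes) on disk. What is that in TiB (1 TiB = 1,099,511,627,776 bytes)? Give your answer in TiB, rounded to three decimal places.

81.6 TB × 1,000,000,000,000 bytes/TB = 81,600,000,000,000 bytes
1 TiB = 1,099,511,627,776 bytes
81,600,000,000,000 / 1,099,511,627,776 = 74.215 TiB

74.215 TiB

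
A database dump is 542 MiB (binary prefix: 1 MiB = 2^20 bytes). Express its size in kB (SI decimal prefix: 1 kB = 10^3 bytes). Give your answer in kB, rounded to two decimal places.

568,328.19 kB

542 MiB = 542 × 2^20 bytes = 568,328,192 bytes
1 kB = 1,000 bytes
568,328,192 / 1,000 = 568,328.19 kB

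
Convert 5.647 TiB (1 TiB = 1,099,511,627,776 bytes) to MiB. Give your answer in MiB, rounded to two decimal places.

5,921,308.67 MiB

5.647 TiB × 1,099,511,627,776 bytes/TiB = 6,208,942,162,051.072 bytes
1 MiB = 2^20 bytes = 1,048,576 bytes
6,208,942,162,051.072 / 1,048,576 = 5,921,308.67 MiB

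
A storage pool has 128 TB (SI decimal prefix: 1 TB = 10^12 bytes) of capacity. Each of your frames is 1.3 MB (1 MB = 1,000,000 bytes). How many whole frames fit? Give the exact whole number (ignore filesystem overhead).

Capacity: 128 TB = 128,000,000,000,000 bytes
Per item: 1.3 MB = 1,300,000 bytes
⌊128,000,000,000,000 / 1,300,000⌋ = 98,461,538

98,461,538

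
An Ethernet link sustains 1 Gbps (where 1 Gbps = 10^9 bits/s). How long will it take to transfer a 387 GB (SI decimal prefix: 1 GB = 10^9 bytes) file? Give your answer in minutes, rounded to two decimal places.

387 GB = 387,000,000,000 bytes = 3,096,000,000,000 bits
1 Gbps = 1,000,000,000 bits/s
time = 3,096,000,000,000 / 1,000,000,000 = 3,096.000 s
3,096.000 s / 60 = 51.60 minutes

51.60 minutes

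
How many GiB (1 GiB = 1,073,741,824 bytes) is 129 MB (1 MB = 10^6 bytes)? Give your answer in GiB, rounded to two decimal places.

129 MB = 129 × 10^6 bytes = 129,000,000 bytes
1 GiB = 1,073,741,824 bytes
129,000,000 / 1,073,741,824 = 0.12 GiB

0.12 GiB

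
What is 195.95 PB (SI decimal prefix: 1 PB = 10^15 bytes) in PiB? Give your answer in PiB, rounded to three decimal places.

195.95 PB × 1,000,000,000,000,000 bytes/PB = 195,950,000,000,000,000 bytes
1 PiB = 1,125,899,906,842,624 bytes
195,950,000,000,000,000 / 1,125,899,906,842,624 = 174.039 PiB

174.039 PiB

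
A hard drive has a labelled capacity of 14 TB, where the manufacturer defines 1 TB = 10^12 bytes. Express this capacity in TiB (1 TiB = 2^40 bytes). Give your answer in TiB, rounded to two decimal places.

12.73 TiB

14 TB = 14 × 10^12 bytes = 14,000,000,000,000 bytes
1 TiB = 1,099,511,627,776 bytes
14,000,000,000,000 / 1,099,511,627,776 = 12.73 TiB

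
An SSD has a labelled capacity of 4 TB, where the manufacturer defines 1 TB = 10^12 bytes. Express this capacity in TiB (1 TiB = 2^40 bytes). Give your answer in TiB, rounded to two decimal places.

3.64 TiB

4 TB = 4 × 10^12 bytes = 4,000,000,000,000 bytes
1 TiB = 2^40 bytes = 1,099,511,627,776 bytes
4,000,000,000,000 / 1,099,511,627,776 = 3.64 TiB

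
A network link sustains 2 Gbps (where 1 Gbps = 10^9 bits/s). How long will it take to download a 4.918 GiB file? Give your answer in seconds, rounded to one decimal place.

21.1 seconds

4.918 GiB = 5,280,662,290.432 bytes = 42,245,298,323.456 bits
2 Gbps = 2,000,000,000 bits/s
time = 42,245,298,323.456 / 2,000,000,000 = 21.1 s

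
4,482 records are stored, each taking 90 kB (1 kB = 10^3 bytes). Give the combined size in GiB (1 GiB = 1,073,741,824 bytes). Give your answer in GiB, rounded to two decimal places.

0.38 GiB

Total = 4,482 × 90 kB = 403,380 kB
= 403,380 × 1,000 bytes = 403,380,000 bytes
1 GiB = 1,073,741,824 bytes
403,380,000 / 1,073,741,824 = 0.38 GiB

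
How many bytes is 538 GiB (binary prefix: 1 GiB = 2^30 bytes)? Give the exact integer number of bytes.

577,673,101,312 bytes

538 × 1,073,741,824 = 577,673,101,312 bytes  (1 GiB = 2^30 bytes)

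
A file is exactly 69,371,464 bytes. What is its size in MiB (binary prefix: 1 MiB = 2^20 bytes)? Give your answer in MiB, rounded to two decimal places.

69,371,464 bytes given.
1 MiB = 1,048,576 bytes
69,371,464 / 1,048,576 = 66.16 MiB

66.16 MiB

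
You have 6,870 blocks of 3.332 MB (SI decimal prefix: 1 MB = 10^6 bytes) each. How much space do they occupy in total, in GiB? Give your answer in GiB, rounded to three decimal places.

21.319 GiB

Total = 6,870 × 3.332 MB = 22890.84 MB
= 22890.84 × 1,000,000 bytes = 22,890,840,000 bytes
1 GiB = 1,073,741,824 bytes
22,890,840,000 / 1,073,741,824 = 21.319 GiB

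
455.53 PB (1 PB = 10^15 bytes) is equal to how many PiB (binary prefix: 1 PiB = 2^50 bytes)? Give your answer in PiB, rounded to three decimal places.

404.592 PiB

455.53 PB = 455.53 × 10^15 bytes = 455,530,000,000,000,000 bytes
1 PiB = 2^50 bytes = 1,125,899,906,842,624 bytes
455,530,000,000,000,000 / 1,125,899,906,842,624 = 404.592 PiB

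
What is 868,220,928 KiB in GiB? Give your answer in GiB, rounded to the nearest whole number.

868,220,928 KiB = 868,220,928 × 2^10 bytes = 889,058,230,272 bytes
1 GiB = 2^30 bytes = 1,073,741,824 bytes
889,058,230,272 / 1,073,741,824 = 828 GiB

828 GiB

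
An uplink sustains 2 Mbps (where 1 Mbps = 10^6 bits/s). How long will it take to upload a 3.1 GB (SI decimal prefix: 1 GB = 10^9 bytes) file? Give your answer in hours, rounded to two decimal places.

3.1 GB = 3,100,000,000 bytes = 24,800,000,000 bits
2 Mbps = 2,000,000 bits/s
time = 24,800,000,000 / 2,000,000 = 12,400.0000 s
12,400.0000 s / 3600 = 3.44 hours

3.44 hours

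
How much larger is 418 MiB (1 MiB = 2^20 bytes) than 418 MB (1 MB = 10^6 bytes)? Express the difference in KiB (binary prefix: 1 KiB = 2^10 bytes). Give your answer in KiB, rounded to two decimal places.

19,828.88 KiB

418 MiB = 418 × 1,048,576 = 438,304,768 bytes
418 MB = 418 × 1,000,000 = 418,000,000 bytes
difference = 20,304,768 bytes
20,304,768 / 1,024 = 19,828.88 KiB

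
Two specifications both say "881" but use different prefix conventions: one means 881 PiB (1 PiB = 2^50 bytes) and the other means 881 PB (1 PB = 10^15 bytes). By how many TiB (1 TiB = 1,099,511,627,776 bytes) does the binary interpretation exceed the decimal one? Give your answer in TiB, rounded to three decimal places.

100,879.168 TiB

881 PiB = 881 × 1,125,899,906,842,624 = 991,917,817,928,351,744 bytes
881 PB = 881 × 1,000,000,000,000,000 = 881,000,000,000,000,000 bytes
difference = 110,917,817,928,351,744 bytes
110,917,817,928,351,744 / 1,099,511,627,776 = 100,879.168 TiB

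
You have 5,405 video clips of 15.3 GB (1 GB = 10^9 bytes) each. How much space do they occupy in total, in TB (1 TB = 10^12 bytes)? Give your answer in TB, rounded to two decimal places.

Total = 5,405 × 15.3 GB = 82696.5 GB
= 82696.5 × 1,000,000,000 bytes = 82,696,500,000,000 bytes
1 TB = 1,000,000,000,000 bytes
82,696,500,000,000 / 1,000,000,000,000 = 82.70 TB

82.70 TB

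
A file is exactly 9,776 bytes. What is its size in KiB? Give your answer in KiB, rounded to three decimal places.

9776 bytes given.
1 KiB = 2^10 bytes = 1,024 bytes
9,776 / 1,024 = 9.547 KiB

9.547 KiB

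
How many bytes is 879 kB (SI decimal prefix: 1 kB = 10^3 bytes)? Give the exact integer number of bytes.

879 × 1,000 = 879,000 bytes

879,000 bytes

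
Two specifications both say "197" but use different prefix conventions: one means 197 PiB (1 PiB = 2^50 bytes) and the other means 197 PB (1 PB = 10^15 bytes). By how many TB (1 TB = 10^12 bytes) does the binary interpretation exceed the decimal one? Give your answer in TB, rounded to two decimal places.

197 PiB = 197 × 1,125,899,906,842,624 = 221,802,281,647,996,928 bytes
197 PB = 197 × 1,000,000,000,000,000 = 197,000,000,000,000,000 bytes
difference = 24,802,281,647,996,928 bytes
24,802,281,647,996,928 / 1,000,000,000,000 = 24,802.28 TB

24,802.28 TB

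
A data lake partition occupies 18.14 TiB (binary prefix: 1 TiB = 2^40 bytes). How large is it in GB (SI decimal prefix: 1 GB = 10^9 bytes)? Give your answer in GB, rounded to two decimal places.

18.14 TiB × 1,099,511,627,776 bytes/TiB = 19,945,140,927,856.64 bytes
1 GB = 10^9 bytes = 1,000,000,000 bytes
19,945,140,927,856.64 / 1,000,000,000 = 19,945.14 GB

19,945.14 GB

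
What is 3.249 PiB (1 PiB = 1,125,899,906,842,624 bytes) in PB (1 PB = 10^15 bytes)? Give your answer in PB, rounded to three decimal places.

3.249 PiB = 3.249 × 2^50 bytes = 3,658,048,797,331,685.376 bytes
1 PB = 1,000,000,000,000,000 bytes
3,658,048,797,331,685.376 / 1,000,000,000,000,000 = 3.658 PB

3.658 PB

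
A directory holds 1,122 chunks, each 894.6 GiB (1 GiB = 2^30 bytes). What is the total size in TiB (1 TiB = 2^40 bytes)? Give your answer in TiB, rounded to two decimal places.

980.22 TiB

Total = 1,122 × 894.6 GiB = 1003741.2 GiB
= 1003741.2 × 1,073,741,824 bytes = 1,077,758,906,911,948.8 bytes
1 TiB = 1,099,511,627,776 bytes
1,077,758,906,911,948.8 / 1,099,511,627,776 = 980.22 TiB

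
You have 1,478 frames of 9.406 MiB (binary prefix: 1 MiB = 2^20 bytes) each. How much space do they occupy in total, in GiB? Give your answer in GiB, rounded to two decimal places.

Total = 1,478 × 9.406 MiB = 13902.068 MiB
= 13902.068 × 1,048,576 bytes = 14,577,374,855.168 bytes
1 GiB = 1,073,741,824 bytes
14,577,374,855.168 / 1,073,741,824 = 13.58 GiB

13.58 GiB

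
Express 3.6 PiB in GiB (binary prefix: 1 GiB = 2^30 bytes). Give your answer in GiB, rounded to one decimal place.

3,774,873.6 GiB

3.6 PiB = 3.6 × 2^50 bytes = 4,053,239,664,633,446.4 bytes
1 GiB = 1,073,741,824 bytes
4,053,239,664,633,446.4 / 1,073,741,824 = 3,774,873.6 GiB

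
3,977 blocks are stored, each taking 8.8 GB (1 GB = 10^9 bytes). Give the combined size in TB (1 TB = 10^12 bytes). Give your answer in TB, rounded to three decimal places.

Total = 3,977 × 8.8 GB = 34997.6 GB
= 34997.6 × 1,000,000,000 bytes = 34,997,600,000,000 bytes
1 TB = 1,000,000,000,000 bytes
34,997,600,000,000 / 1,000,000,000,000 = 34.998 TB

34.998 TB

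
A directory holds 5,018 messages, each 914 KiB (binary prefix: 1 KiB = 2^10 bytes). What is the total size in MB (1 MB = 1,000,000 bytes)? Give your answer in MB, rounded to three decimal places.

Total = 5,018 × 914 KiB = 4,586,452 KiB
= 4,586,452 × 1,024 bytes = 4,696,526,848 bytes
1 MB = 1,000,000 bytes
4,696,526,848 / 1,000,000 = 4,696.527 MB

4,696.527 MB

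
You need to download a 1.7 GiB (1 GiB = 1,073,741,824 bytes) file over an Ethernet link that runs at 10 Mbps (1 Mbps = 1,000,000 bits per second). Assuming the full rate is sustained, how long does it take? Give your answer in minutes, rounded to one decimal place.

24.3 minutes

1.7 GiB = 1,825,361,100.8 bytes = 14,602,888,806.4 bits
10 Mbps = 10,000,000 bits/s
time = 14,602,888,806.4 / 10,000,000 = 1,460.29 s
1,460.29 s / 60 = 24.3 minutes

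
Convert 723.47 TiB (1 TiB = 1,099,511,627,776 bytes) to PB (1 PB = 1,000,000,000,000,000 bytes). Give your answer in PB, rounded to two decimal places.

0.80 PB

723.47 TiB = 723.47 × 2^40 bytes = 795,463,677,347,102.72 bytes
1 PB = 10^15 bytes = 1,000,000,000,000,000 bytes
795,463,677,347,102.72 / 1,000,000,000,000,000 = 0.80 PB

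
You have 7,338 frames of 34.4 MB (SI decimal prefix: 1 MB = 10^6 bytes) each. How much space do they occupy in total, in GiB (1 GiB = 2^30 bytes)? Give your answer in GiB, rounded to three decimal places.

235.091 GiB

Total = 7,338 × 34.4 MB = 252427.2 MB
= 252427.2 × 1,000,000 bytes = 252,427,200,000 bytes
1 GiB = 1,073,741,824 bytes
252,427,200,000 / 1,073,741,824 = 235.091 GiB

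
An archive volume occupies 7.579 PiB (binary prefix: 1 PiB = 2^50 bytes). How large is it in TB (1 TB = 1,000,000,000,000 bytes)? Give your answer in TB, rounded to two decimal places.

8,533.20 TB

7.579 PiB × 1,125,899,906,842,624 bytes/PiB = 8,533,195,393,960,247.296 bytes
1 TB = 1,000,000,000,000 bytes
8,533,195,393,960,247.296 / 1,000,000,000,000 = 8,533.20 TB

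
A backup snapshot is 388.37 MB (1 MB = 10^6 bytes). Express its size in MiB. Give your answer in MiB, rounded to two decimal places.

370.38 MiB

388.37 MB = 388.37 × 10^6 bytes = 388,370,000 bytes
1 MiB = 1,048,576 bytes
388,370,000 / 1,048,576 = 370.38 MiB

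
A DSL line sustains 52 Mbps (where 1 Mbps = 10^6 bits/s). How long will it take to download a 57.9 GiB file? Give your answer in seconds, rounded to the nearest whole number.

9,565 seconds

57.9 GiB = 62,169,651,609.6 bytes = 497,357,212,876.8 bits
52 Mbps = 52,000,000 bits/s
time = 497,357,212,876.8 / 52,000,000 = 9,565 s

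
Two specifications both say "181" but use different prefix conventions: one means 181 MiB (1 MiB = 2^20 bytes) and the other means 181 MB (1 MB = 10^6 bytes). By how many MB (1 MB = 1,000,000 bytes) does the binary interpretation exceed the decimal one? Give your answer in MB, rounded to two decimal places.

8.79 MB

181 MiB = 181 × 1,048,576 = 189,792,256 bytes
181 MB = 181 × 1,000,000 = 181,000,000 bytes
difference = 8,792,256 bytes
8,792,256 / 1,000,000 = 8.79 MB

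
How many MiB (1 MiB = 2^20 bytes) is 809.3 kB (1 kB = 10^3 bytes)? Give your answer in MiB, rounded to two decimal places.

0.77 MiB

809.3 kB = 809.3 × 10^3 bytes = 809,300 bytes
1 MiB = 1,048,576 bytes
809,300 / 1,048,576 = 0.77 MiB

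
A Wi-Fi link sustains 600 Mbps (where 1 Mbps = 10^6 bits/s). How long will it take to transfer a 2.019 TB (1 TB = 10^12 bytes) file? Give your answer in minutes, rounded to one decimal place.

2.019 TB = 2,019,000,000,000 bytes = 16,152,000,000,000 bits
600 Mbps = 600,000,000 bits/s
time = 16,152,000,000,000 / 600,000,000 = 26,920.00 s
26,920.00 s / 60 = 448.7 minutes

448.7 minutes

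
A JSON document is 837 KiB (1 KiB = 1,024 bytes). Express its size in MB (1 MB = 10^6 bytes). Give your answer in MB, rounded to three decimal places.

0.857 MB

837 KiB × 1,024 bytes/KiB = 857,088 bytes
1 MB = 10^6 bytes = 1,000,000 bytes
857,088 / 1,000,000 = 0.857 MB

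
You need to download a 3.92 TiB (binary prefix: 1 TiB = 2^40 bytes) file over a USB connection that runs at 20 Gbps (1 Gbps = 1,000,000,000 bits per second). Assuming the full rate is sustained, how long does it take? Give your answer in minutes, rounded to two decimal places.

3.92 TiB = 4,310,085,580,881.92 bytes = 34,480,684,647,055.36 bits
20 Gbps = 20,000,000,000 bits/s
time = 34,480,684,647,055.36 / 20,000,000,000 = 1,724.034 s
1,724.034 s / 60 = 28.73 minutes

28.73 minutes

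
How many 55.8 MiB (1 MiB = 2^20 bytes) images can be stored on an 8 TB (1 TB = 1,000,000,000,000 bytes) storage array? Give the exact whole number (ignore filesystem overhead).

136,727

Capacity: 8 TB = 8,000,000,000,000 bytes
Per item: 55.8 MiB = 58,510,540.8 bytes
⌊8,000,000,000,000 / 58,510,540.8⌋ = 136,727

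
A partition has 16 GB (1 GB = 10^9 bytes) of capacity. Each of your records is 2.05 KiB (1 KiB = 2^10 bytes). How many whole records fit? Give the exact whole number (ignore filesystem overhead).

7,621,951

Capacity: 16 GB = 16,000,000,000 bytes
Per item: 2.05 KiB = 2,099.2 bytes
⌊16,000,000,000 / 2,099.2⌋ = 7,621,951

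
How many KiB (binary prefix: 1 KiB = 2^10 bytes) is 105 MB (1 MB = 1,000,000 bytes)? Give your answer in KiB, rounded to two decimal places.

105 MB = 105 × 10^6 bytes = 105,000,000 bytes
1 KiB = 2^10 bytes = 1,024 bytes
105,000,000 / 1,024 = 102,539.06 KiB

102,539.06 KiB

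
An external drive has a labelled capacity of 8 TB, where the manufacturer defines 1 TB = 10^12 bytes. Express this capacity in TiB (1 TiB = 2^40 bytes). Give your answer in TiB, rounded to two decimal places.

7.28 TiB

8 TB = 8 × 10^12 bytes = 8,000,000,000,000 bytes
1 TiB = 2^40 bytes = 1,099,511,627,776 bytes
8,000,000,000,000 / 1,099,511,627,776 = 7.28 TiB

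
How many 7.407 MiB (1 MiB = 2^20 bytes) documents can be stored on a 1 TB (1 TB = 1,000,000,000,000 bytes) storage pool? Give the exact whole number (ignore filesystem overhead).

128,753

Capacity: 1 TB = 1,000,000,000,000 bytes
Per item: 7.407 MiB = 7,766,802.432 bytes
⌊1,000,000,000,000 / 7,766,802.432⌋ = 128,753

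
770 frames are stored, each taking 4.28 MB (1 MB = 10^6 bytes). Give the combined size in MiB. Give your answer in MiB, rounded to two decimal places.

3,142.93 MiB

Total = 770 × 4.28 MB = 3295.6 MB
= 3295.6 × 1,000,000 bytes = 3,295,600,000 bytes
1 MiB = 1,048,576 bytes
3,295,600,000 / 1,048,576 = 3,142.93 MiB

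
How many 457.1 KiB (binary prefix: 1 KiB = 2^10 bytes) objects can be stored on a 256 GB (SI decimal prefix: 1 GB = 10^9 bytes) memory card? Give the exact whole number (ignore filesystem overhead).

Capacity: 256 GB = 256,000,000,000 bytes
Per item: 457.1 KiB = 468,070.4 bytes
⌊256,000,000,000 / 468,070.4⌋ = 546,926

546,926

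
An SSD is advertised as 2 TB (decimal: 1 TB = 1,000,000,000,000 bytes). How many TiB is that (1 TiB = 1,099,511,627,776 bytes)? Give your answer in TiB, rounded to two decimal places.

2 TB = 2 × 10^12 bytes = 2,000,000,000,000 bytes
1 TiB = 2^40 bytes = 1,099,511,627,776 bytes
2,000,000,000,000 / 1,099,511,627,776 = 1.82 TiB

1.82 TiB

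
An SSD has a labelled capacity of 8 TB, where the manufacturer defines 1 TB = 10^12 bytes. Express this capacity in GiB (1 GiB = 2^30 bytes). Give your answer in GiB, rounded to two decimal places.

8 TB = 8 × 10^12 bytes = 8,000,000,000,000 bytes
1 GiB = 2^30 bytes = 1,073,741,824 bytes
8,000,000,000,000 / 1,073,741,824 = 7,450.58 GiB

7,450.58 GiB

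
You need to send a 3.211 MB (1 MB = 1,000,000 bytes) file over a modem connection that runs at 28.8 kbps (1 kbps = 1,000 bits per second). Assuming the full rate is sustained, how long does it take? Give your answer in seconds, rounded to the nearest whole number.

892 seconds

3.211 MB = 3,211,000 bytes = 25,688,000 bits
28.8 kbps = 28,800 bits/s
time = 25,688,000 / 28,800 = 892 s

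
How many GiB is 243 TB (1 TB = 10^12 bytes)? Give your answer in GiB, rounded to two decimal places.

243 TB × 1,000,000,000,000 bytes/TB = 243,000,000,000,000 bytes
1 GiB = 2^30 bytes = 1,073,741,824 bytes
243,000,000,000,000 / 1,073,741,824 = 226,311.39 GiB

226,311.39 GiB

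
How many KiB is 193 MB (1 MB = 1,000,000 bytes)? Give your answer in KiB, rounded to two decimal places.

188,476.56 KiB

193 MB = 193 × 10^6 bytes = 193,000,000 bytes
1 KiB = 2^10 bytes = 1,024 bytes
193,000,000 / 1,024 = 188,476.56 KiB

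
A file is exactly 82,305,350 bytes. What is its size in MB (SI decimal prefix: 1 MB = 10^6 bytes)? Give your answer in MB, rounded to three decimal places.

82,305,350 bytes given.
1 MB = 10^6 bytes = 1,000,000 bytes
82,305,350 / 1,000,000 = 82.305 MB

82.305 MB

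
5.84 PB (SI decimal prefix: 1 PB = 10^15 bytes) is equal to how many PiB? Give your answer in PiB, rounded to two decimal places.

5.84 PB = 5.84 × 10^15 bytes = 5,840,000,000,000,000 bytes
1 PiB = 2^50 bytes = 1,125,899,906,842,624 bytes
5,840,000,000,000,000 / 1,125,899,906,842,624 = 5.19 PiB

5.19 PiB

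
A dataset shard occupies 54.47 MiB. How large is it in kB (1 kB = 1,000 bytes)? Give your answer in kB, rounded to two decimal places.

54.47 MiB = 54.47 × 2^20 bytes = 57,115,934.72 bytes
1 kB = 10^3 bytes = 1,000 bytes
57,115,934.72 / 1,000 = 57,115.93 kB

57,115.93 kB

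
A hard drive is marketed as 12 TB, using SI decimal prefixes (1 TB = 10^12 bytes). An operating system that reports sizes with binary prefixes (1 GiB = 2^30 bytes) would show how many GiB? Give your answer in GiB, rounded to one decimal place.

11,175.9 GiB

12 TB = 12 × 10^12 bytes = 12,000,000,000,000 bytes
1 GiB = 2^30 bytes = 1,073,741,824 bytes
12,000,000,000,000 / 1,073,741,824 = 11,175.9 GiB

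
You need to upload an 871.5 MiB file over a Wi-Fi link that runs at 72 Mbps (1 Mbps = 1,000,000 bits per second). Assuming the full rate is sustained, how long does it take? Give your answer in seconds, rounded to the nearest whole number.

871.5 MiB = 913,833,984 bytes = 7,310,671,872 bits
72 Mbps = 72,000,000 bits/s
time = 7,310,671,872 / 72,000,000 = 102 s

102 seconds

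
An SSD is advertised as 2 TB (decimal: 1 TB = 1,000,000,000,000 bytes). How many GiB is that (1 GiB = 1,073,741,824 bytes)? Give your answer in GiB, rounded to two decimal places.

2 TB = 2 × 10^12 bytes = 2,000,000,000,000 bytes
1 GiB = 1,073,741,824 bytes
2,000,000,000,000 / 1,073,741,824 = 1,862.65 GiB

1,862.65 GiB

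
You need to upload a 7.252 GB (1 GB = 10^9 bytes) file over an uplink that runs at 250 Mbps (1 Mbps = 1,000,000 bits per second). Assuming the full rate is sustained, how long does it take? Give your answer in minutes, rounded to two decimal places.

7.252 GB = 7,252,000,000 bytes = 58,016,000,000 bits
250 Mbps = 250,000,000 bits/s
time = 58,016,000,000 / 250,000,000 = 232.064 s
232.064 s / 60 = 3.87 minutes

3.87 minutes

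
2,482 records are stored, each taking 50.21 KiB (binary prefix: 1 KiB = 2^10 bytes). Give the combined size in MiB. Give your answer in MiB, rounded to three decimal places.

Total = 2,482 × 50.21 KiB = 124621.22 KiB
= 124621.22 × 1,024 bytes = 127,612,129.28 bytes
1 MiB = 1,048,576 bytes
127,612,129.28 / 1,048,576 = 121.700 MiB

121.700 MiB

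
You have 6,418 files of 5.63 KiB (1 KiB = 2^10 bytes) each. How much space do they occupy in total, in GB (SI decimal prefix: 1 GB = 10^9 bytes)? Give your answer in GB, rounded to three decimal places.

Total = 6,418 × 5.63 KiB = 36133.34 KiB
= 36133.34 × 1,024 bytes = 37,000,540.16 bytes
1 GB = 1,000,000,000 bytes
37,000,540.16 / 1,000,000,000 = 0.037 GB

0.037 GB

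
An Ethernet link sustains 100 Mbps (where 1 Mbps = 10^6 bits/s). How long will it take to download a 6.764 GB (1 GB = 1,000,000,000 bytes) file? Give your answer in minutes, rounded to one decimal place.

6.764 GB = 6,764,000,000 bytes = 54,112,000,000 bits
100 Mbps = 100,000,000 bits/s
time = 54,112,000,000 / 100,000,000 = 541.12 s
541.12 s / 60 = 9.0 minutes

9.0 minutes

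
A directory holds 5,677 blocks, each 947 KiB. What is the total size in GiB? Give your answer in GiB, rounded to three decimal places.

5.127 GiB

Total = 5,677 × 947 KiB = 5,376,119 KiB
= 5,376,119 × 1,024 bytes = 5,505,145,856 bytes
1 GiB = 1,073,741,824 bytes
5,505,145,856 / 1,073,741,824 = 5.127 GiB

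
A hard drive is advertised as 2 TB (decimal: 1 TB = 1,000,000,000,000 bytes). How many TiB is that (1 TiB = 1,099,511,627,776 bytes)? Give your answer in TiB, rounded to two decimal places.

2 TB × 1,000,000,000,000 bytes/TB = 2,000,000,000,000 bytes
1 TiB = 2^40 bytes = 1,099,511,627,776 bytes
2,000,000,000,000 / 1,099,511,627,776 = 1.82 TiB

1.82 TiB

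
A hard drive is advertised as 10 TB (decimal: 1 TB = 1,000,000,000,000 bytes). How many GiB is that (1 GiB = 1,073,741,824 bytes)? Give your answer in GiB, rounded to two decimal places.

10 TB × 1,000,000,000,000 bytes/TB = 10,000,000,000,000 bytes
1 GiB = 2^30 bytes = 1,073,741,824 bytes
10,000,000,000,000 / 1,073,741,824 = 9,313.23 GiB

9,313.23 GiB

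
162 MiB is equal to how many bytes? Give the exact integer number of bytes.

162 × 1,048,576 = 169,869,312 bytes

169,869,312 bytes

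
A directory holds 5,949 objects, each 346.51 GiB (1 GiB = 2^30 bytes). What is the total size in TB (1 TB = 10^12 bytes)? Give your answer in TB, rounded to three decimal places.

2,213.399 TB

Total = 5,949 × 346.51 GiB = 2061387.99 GiB
= 2061387.99 × 1,073,741,824 bytes = 2,213,398,500,354,293.76 bytes
1 TB = 1,000,000,000,000 bytes
2,213,398,500,354,293.76 / 1,000,000,000,000 = 2,213.399 TB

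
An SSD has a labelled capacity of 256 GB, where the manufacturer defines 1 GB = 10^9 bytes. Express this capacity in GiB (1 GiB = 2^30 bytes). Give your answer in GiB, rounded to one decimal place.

238.4 GiB

256 GB = 256 × 10^9 bytes = 256,000,000,000 bytes
1 GiB = 2^30 bytes = 1,073,741,824 bytes
256,000,000,000 / 1,073,741,824 = 238.4 GiB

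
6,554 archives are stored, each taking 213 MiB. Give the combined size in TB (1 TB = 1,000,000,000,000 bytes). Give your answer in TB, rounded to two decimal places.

Total = 6,554 × 213 MiB = 1,396,002 MiB
= 1,396,002 × 1,048,576 bytes = 1,463,814,193,152 bytes
1 TB = 1,000,000,000,000 bytes
1,463,814,193,152 / 1,000,000,000,000 = 1.46 TB

1.46 TB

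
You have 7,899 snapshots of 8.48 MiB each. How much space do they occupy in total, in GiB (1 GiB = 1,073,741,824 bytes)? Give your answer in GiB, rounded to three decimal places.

Total = 7,899 × 8.48 MiB = 66983.52 MiB
= 66983.52 × 1,048,576 bytes = 70,237,311,467.52 bytes
1 GiB = 1,073,741,824 bytes
70,237,311,467.52 / 1,073,741,824 = 65.414 GiB

65.414 GiB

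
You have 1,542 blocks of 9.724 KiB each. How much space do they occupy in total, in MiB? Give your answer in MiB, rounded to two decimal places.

14.64 MiB

Total = 1,542 × 9.724 KiB = 14994.408 KiB
= 14994.408 × 1,024 bytes = 15,354,273.792 bytes
1 MiB = 1,048,576 bytes
15,354,273.792 / 1,048,576 = 14.64 MiB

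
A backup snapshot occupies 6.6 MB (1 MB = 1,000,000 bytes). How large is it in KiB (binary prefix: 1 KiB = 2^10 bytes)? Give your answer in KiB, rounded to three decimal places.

6.6 MB = 6.6 × 10^6 bytes = 6,600,000 bytes
1 KiB = 2^10 bytes = 1,024 bytes
6,600,000 / 1,024 = 6,445.313 KiB

6,445.313 KiB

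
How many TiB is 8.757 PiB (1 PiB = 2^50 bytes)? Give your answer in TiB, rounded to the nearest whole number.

8.757 PiB = 8.757 × 2^50 bytes = 9,859,505,484,220,858.368 bytes
1 TiB = 1,099,511,627,776 bytes
9,859,505,484,220,858.368 / 1,099,511,627,776 = 8,967 TiB

8,967 TiB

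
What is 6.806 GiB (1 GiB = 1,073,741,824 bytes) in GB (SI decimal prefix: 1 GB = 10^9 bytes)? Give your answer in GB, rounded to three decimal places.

7.308 GB

6.806 GiB × 1,073,741,824 bytes/GiB = 7,307,886,854.144 bytes
1 GB = 1,000,000,000 bytes
7,307,886,854.144 / 1,000,000,000 = 7.308 GB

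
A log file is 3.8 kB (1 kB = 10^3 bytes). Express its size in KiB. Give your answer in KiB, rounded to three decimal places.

3.711 KiB

3.8 kB × 1,000 bytes/kB = 3,800 bytes
1 KiB = 1,024 bytes
3,800 / 1,024 = 3.711 KiB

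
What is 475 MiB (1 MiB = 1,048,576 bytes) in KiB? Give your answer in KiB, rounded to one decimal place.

475 MiB × 1,048,576 bytes/MiB = 498,073,600 bytes
1 KiB = 2^10 bytes = 1,024 bytes
498,073,600 / 1,024 = 486,400.0 KiB

486,400.0 KiB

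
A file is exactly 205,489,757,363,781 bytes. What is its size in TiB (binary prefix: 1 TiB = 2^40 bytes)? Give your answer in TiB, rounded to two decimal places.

186.89 TiB

205,489,757,363,781 bytes given.
1 TiB = 1,099,511,627,776 bytes
205,489,757,363,781 / 1,099,511,627,776 = 186.89 TiB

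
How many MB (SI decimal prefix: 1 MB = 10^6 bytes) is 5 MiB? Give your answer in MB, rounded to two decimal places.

5 MiB × 1,048,576 bytes/MiB = 5,242,880 bytes
1 MB = 10^6 bytes = 1,000,000 bytes
5,242,880 / 1,000,000 = 5.24 MB

5.24 MB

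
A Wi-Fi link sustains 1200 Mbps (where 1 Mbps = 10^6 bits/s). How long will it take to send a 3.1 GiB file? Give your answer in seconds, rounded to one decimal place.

22.2 seconds

3.1 GiB = 3,328,599,654.4 bytes = 26,628,797,235.2 bits
1200 Mbps = 1,200,000,000 bits/s
time = 26,628,797,235.2 / 1,200,000,000 = 22.2 s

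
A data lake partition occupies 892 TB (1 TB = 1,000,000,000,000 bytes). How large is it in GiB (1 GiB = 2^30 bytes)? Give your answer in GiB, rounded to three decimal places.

830,739.737 GiB

892 TB = 892 × 10^12 bytes = 892,000,000,000,000 bytes
1 GiB = 2^30 bytes = 1,073,741,824 bytes
892,000,000,000,000 / 1,073,741,824 = 830,739.737 GiB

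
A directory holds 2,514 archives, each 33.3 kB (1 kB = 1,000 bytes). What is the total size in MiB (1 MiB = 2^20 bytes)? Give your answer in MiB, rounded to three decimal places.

79.838 MiB

Total = 2,514 × 33.3 kB = 83716.2 kB
= 83716.2 × 1,000 bytes = 83,716,200 bytes
1 MiB = 1,048,576 bytes
83,716,200 / 1,048,576 = 79.838 MiB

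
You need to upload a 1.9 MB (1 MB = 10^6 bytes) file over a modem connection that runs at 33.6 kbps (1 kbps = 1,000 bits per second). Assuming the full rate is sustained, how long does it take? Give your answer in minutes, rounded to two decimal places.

1.9 MB = 1,900,000 bytes = 15,200,000 bits
33.6 kbps = 33,600 bits/s
time = 15,200,000 / 33,600 = 452.381 s
452.381 s / 60 = 7.54 minutes

7.54 minutes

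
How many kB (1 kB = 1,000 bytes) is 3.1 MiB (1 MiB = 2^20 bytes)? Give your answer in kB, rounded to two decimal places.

3,250.59 kB

3.1 MiB × 1,048,576 bytes/MiB = 3,250,585.6 bytes
1 kB = 10^3 bytes = 1,000 bytes
3,250,585.6 / 1,000 = 3,250.59 kB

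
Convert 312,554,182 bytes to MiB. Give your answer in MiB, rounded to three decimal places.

312,554,182 bytes given.
1 MiB = 2^20 bytes = 1,048,576 bytes
312,554,182 / 1,048,576 = 298.075 MiB

298.075 MiB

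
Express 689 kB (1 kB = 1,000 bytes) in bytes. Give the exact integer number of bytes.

689,000 bytes

689 × 1,000 = 689,000 bytes  (1 kB = 10^3 bytes)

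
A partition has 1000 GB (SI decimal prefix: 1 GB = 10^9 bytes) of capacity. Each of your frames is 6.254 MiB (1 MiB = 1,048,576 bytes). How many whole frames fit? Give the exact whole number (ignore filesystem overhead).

Capacity: 1000 GB = 1,000,000,000,000 bytes
Per item: 6.254 MiB = 6,557,794.304 bytes
⌊1,000,000,000,000 / 6,557,794.304⌋ = 152,490

152,490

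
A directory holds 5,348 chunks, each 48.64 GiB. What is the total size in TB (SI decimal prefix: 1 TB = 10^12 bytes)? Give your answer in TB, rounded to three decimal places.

279.309 TB

Total = 5,348 × 48.64 GiB = 260126.72 GiB
= 260126.72 × 1,073,741,824 bytes = 279,308,938,803,937.28 bytes
1 TB = 1,000,000,000,000 bytes
279,308,938,803,937.28 / 1,000,000,000,000 = 279.309 TB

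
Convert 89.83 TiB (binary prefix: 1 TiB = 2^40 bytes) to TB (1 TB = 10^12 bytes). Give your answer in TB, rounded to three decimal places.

89.83 TiB × 1,099,511,627,776 bytes/TiB = 98,769,129,523,118.08 bytes
1 TB = 1,000,000,000,000 bytes
98,769,129,523,118.08 / 1,000,000,000,000 = 98.769 TB

98.769 TB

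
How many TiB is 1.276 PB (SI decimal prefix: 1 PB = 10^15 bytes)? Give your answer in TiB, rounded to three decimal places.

1.276 PB × 1,000,000,000,000,000 bytes/PB = 1,276,000,000,000,000 bytes
1 TiB = 2^40 bytes = 1,099,511,627,776 bytes
1,276,000,000,000,000 / 1,099,511,627,776 = 1,160.515 TiB

1,160.515 TiB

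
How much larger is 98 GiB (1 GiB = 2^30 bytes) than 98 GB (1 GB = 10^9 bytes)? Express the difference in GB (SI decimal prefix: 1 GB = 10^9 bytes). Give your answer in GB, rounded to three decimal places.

7.227 GB

98 GiB = 98 × 1,073,741,824 = 105,226,698,752 bytes
98 GB = 98 × 1,000,000,000 = 98,000,000,000 bytes
difference = 7,226,698,752 bytes
7,226,698,752 / 1,000,000,000 = 7.227 GB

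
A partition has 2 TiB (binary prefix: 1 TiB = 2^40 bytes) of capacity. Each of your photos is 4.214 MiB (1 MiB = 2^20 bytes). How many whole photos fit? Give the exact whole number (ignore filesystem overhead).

Capacity: 2 TiB = 2,199,023,255,552 bytes
Per item: 4.214 MiB = 4,418,699.264 bytes
⌊2,199,023,255,552 / 4,418,699.264⌋ = 497,663

497,663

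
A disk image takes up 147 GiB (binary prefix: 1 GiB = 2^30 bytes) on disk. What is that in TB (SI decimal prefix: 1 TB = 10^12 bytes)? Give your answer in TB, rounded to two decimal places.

0.16 TB

147 GiB × 1,073,741,824 bytes/GiB = 157,840,048,128 bytes
1 TB = 1,000,000,000,000 bytes
157,840,048,128 / 1,000,000,000,000 = 0.16 TB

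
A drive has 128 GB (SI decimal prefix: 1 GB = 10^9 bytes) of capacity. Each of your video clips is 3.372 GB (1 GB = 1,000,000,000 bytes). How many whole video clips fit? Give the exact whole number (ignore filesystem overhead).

Capacity: 128 GB = 128,000,000,000 bytes
Per item: 3.372 GB = 3,372,000,000 bytes
⌊128,000,000,000 / 3,372,000,000⌋ = 37

37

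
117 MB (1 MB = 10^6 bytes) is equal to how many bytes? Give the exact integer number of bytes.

117,000,000 bytes

117 × 1,000,000 = 117,000,000 bytes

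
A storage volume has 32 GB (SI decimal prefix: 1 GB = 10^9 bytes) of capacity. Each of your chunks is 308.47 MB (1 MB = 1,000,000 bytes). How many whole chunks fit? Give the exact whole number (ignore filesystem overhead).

103

Capacity: 32 GB = 32,000,000,000 bytes
Per item: 308.47 MB = 308,470,000 bytes
⌊32,000,000,000 / 308,470,000⌋ = 103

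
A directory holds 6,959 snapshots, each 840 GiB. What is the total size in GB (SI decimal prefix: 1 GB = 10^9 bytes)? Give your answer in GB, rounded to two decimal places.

Total = 6,959 × 840 GiB = 5,845,560 GiB
= 5,845,560 × 1,073,741,824 bytes = 6,276,622,256,701,440 bytes
1 GB = 1,000,000,000 bytes
6,276,622,256,701,440 / 1,000,000,000 = 6,276,622.26 GB

6,276,622.26 GB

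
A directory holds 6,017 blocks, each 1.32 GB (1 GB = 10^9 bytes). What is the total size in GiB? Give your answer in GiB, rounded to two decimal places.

Total = 6,017 × 1.32 GB = 7942.44 GB
= 7942.44 × 1,000,000,000 bytes = 7,942,440,000,000 bytes
1 GiB = 1,073,741,824 bytes
7,942,440,000,000 / 1,073,741,824 = 7,396.97 GiB

7,396.97 GiB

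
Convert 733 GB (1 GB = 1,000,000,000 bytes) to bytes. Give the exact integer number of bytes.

733 × 1,000,000,000 = 733,000,000,000 bytes

733,000,000,000 bytes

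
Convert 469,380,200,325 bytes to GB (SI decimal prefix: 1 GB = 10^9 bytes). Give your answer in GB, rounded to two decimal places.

469.38 GB

469,380,200,325 bytes given.
1 GB = 10^9 bytes = 1,000,000,000 bytes
469,380,200,325 / 1,000,000,000 = 469.38 GB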